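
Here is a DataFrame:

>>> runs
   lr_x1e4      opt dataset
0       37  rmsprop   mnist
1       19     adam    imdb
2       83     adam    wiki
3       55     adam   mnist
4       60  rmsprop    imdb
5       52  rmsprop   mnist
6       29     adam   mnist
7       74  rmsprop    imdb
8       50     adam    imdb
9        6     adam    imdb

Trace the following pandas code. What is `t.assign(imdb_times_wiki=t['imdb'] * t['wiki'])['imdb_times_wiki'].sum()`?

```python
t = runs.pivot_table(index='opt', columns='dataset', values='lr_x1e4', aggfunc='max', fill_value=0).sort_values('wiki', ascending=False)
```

pivot: rows=opt, cols=dataset, max(lr_x1e4):
dataset  imdb  mnist  wiki
opt                       
adam       50     55    83
rmsprop    74     52     0
sort by wiki descending:
dataset  imdb  mnist  wiki
opt                       
adam       50     55    83
rmsprop    74     52     0
add column imdb_times_wiki = t['imdb'] * t['wiki']:
dataset  imdb  mnist  wiki  imdb_times_wiki
opt                                        
adam       50     55    83             4150
rmsprop    74     52     0                0
Finally, sum of column 'imdb_times_wiki' = 4150.

4150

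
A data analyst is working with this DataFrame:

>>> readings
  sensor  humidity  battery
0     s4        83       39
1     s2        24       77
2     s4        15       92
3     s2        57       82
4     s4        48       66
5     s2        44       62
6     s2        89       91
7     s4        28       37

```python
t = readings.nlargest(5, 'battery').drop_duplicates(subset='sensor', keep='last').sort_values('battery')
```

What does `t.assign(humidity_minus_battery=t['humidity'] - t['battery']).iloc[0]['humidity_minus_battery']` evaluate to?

-18

take 5 rows with largest battery:
  sensor  humidity  battery
2     s4        15       92
6     s2        89       91
3     s2        57       82
1     s2        24       77
4     s4        48       66
drop duplicate sensor (keep=last):
  sensor  humidity  battery
1     s2        24       77
4     s4        48       66
sort by battery:
  sensor  humidity  battery
4     s4        48       66
1     s2        24       77
add column humidity_minus_battery = t['humidity'] - t['battery']:
  sensor  humidity  battery  humidity_minus_battery
4     s4        48       66                     -18
1     s2        24       77                     -53
Hence -18.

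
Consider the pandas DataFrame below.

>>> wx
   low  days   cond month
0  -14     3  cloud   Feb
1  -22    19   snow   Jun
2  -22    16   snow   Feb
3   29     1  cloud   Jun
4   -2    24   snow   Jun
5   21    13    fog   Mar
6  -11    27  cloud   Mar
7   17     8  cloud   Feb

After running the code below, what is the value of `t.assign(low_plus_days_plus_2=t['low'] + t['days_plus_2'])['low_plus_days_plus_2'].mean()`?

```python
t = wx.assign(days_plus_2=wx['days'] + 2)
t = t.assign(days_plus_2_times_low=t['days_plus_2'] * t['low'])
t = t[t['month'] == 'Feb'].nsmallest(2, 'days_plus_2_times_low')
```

-6.5

add column days_plus_2 = wx['days'] + 2:
   low  days   cond month  days_plus_2
0  -14     3  cloud   Feb            5
1  -22    19   snow   Jun           21
2  -22    16   snow   Feb           18
3   29     1  cloud   Jun            3
4   -2    24   snow   Jun           26
5   21    13    fog   Mar           15
6  -11    27  cloud   Mar           29
7   17     8  cloud   Feb           10
add column days_plus_2_times_low = t['days_plus_2'] * t['low']:
   low  days   cond month  days_plus_2  days_plus_2_times_low
0  -14     3  cloud   Feb            5                    -70
1  -22    19   snow   Jun           21                   -462
2  -22    16   snow   Feb           18                   -396
3   29     1  cloud   Jun            3                     87
4   -2    24   snow   Jun           26                    -52
5   21    13    fog   Mar           15                    315
6  -11    27  cloud   Mar           29                   -319
7   17     8  cloud   Feb           10                    170
filter rows where month == 'Feb':
   low  days   cond month  days_plus_2  days_plus_2_times_low
0  -14     3  cloud   Feb            5                    -70
2  -22    16   snow   Feb           18                   -396
7   17     8  cloud   Feb           10                    170
take 2 rows with smallest days_plus_2_times_low:
   low  days   cond month  days_plus_2  days_plus_2_times_low
2  -22    16   snow   Feb           18                   -396
0  -14     3  cloud   Feb            5                    -70
add column low_plus_days_plus_2 = t['low'] + t['days_plus_2']:
   low  days   cond month  days_plus_2  days_plus_2_times_low  low_plus_days_plus_2
2  -22    16   snow   Feb           18                   -396                    -4
0  -14     3  cloud   Feb            5                    -70                    -9
Then the mean of column 'low_plus_days_plus_2': -6.5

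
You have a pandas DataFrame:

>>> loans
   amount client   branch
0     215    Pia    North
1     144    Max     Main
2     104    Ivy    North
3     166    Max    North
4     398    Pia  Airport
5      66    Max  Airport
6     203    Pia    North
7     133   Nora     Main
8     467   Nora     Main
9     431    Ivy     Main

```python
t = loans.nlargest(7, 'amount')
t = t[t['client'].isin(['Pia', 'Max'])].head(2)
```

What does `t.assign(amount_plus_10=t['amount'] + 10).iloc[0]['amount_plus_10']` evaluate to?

408

take 7 rows with largest amount:
   amount client   branch
8     467   Nora     Main
9     431    Ivy     Main
4     398    Pia  Airport
0     215    Pia    North
6     203    Pia    North
3     166    Max    North
1     144    Max     Main
filter rows where client in ['Pia', 'Max']:
   amount client   branch
4     398    Pia  Airport
0     215    Pia    North
6     203    Pia    North
3     166    Max    North
1     144    Max     Main
take first 2 rows:
   amount client   branch
4     398    Pia  Airport
0     215    Pia    North
add column amount_plus_10 = t['amount'] + 10:
   amount client   branch  amount_plus_10
4     398    Pia  Airport             408
0     215    Pia    North             225
The value at position 0, column 'amount_plus_10' is 408.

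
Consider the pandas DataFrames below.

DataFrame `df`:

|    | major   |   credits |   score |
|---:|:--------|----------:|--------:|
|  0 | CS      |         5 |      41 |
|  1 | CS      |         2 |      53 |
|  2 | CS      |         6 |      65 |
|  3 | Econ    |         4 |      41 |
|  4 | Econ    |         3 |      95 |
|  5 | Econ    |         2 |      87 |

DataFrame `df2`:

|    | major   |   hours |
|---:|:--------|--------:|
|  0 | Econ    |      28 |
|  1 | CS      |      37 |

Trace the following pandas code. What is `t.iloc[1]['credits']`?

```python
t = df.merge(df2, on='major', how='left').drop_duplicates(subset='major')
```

4

merge on 'major' (how='left') → 6 rows:
  major  credits  score  hours
0    CS        5     41     37
1    CS        2     53     37
2    CS        6     65     37
3  Econ        4     41     28
4  Econ        3     95     28
5  Econ        2     87     28
drop duplicate major (keep=first):
  major  credits  score  hours
0    CS        5     41     37
3  Econ        4     41     28
Finally, value at position 1, column 'credits' = 4.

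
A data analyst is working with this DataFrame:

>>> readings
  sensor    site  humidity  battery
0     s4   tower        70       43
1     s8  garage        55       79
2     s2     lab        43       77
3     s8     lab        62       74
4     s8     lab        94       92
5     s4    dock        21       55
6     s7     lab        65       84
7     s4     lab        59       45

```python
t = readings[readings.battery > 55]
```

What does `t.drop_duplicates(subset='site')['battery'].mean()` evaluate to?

filter rows where battery > 55:
  sensor    site  humidity  battery
1     s8  garage        55       79
2     s2     lab        43       77
3     s8     lab        62       74
4     s8     lab        94       92
6     s7     lab        65       84
drop duplicate site (keep=first):
  sensor    site  humidity  battery
1     s8  garage        55       79
2     s2     lab        43       77
Taking the mean of column 'battery' gives 78.0.

78.0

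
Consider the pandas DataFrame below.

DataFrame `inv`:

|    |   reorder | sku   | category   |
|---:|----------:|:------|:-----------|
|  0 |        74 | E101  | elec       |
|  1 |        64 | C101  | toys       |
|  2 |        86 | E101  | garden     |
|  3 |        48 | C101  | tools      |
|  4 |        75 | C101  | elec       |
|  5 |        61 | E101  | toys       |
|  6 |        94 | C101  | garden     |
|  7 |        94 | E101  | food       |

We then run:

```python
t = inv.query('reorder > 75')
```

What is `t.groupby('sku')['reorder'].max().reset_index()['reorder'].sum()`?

188

filter rows where reorder > 75:
   reorder   sku category
2       86  E101   garden
6       94  C101   garden
7       94  E101     food
group by sku, max of reorder:
sku
C101    94
E101    94
Name: reorder, dtype: int64
reset_index():
    sku  reorder
0  C101       94
1  E101       94
sum of column 'reorder' → 188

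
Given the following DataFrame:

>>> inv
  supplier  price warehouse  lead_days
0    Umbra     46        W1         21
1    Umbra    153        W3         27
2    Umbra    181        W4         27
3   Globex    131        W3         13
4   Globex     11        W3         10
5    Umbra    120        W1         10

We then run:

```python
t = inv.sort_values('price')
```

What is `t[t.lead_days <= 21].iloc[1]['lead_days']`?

21

sort by price:
  supplier  price warehouse  lead_days
4   Globex     11        W3         10
0    Umbra     46        W1         21
5    Umbra    120        W1         10
3   Globex    131        W3         13
1    Umbra    153        W3         27
2    Umbra    181        W4         27
filter rows where lead_days <= 21:
  supplier  price warehouse  lead_days
4   Globex     11        W3         10
0    Umbra     46        W1         21
5    Umbra    120        W1         10
3   Globex    131        W3         13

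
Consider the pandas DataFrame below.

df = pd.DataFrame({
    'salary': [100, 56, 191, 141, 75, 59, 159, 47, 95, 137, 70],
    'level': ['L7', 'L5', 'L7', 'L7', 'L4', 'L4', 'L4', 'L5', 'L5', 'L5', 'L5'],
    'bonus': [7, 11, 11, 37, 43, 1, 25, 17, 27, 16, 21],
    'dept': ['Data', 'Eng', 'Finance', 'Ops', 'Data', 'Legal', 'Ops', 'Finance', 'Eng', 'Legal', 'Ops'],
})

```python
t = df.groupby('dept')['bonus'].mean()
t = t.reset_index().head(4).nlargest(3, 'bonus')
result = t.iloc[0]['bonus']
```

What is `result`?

group by dept, mean of bonus:
dept
Data       25.000000
Eng        19.000000
Finance    14.000000
Legal       8.500000
Ops        27.666667
Name: bonus, dtype: float64
reset_index():
      dept      bonus
0     Data  25.000000
1      Eng  19.000000
2  Finance  14.000000
3    Legal   8.500000
4      Ops  27.666667
take first 4 rows:
      dept  bonus
0     Data   25.0
1      Eng   19.0
2  Finance   14.0
3    Legal    8.5
take 3 rows with largest bonus:
      dept  bonus
0     Data   25.0
1      Eng   19.0
2  Finance   14.0
So iloc[0]['bonus'] = 25.0.

25.0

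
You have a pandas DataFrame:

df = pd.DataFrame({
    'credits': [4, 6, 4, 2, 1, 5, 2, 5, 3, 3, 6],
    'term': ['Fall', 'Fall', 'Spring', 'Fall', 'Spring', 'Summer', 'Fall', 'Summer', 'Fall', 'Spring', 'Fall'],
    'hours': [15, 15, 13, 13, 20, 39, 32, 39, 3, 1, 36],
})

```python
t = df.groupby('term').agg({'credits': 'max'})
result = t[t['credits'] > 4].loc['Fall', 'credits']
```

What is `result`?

group by term, max of credits:
        credits
term           
Fall          6
Spring        4
Summer        5
filter rows where credits > 4:
        credits
term           
Fall          6
Summer        5
So loc['Fall', 'credits'] = 6.

6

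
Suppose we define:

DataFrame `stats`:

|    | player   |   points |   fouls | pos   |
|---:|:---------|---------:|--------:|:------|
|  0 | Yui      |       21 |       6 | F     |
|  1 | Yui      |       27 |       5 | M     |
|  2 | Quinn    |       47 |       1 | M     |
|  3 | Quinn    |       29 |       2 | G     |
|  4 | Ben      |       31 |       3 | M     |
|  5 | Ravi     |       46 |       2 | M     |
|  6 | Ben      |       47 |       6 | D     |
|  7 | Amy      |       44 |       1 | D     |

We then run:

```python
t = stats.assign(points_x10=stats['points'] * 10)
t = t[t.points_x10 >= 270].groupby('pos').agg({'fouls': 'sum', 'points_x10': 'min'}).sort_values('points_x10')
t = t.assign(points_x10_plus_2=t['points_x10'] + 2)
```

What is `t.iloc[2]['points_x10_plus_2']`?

add column points_x10 = stats['points'] * 10:
  player  points  fouls pos  points_x10
0    Yui      21      6   F         210
1    Yui      27      5   M         270
2  Quinn      47      1   M         470
3  Quinn      29      2   G         290
4    Ben      31      3   M         310
5   Ravi      46      2   M         460
6    Ben      47      6   D         470
7    Amy      44      1   D         440
filter rows where points_x10 >= 270:
  player  points  fouls pos  points_x10
1    Yui      27      5   M         270
2  Quinn      47      1   M         470
3  Quinn      29      2   G         290
4    Ben      31      3   M         310
5   Ravi      46      2   M         460
6    Ben      47      6   D         470
7    Amy      44      1   D         440
group by pos: sum(fouls), min(points_x10):
     fouls  points_x10
pos                   
D        7         440
G        2         290
M       11         270
sort by points_x10:
     fouls  points_x10
pos                   
M       11         270
G        2         290
D        7         440
add column points_x10_plus_2 = t['points_x10'] + 2:
     fouls  points_x10  points_x10_plus_2
pos                                      
M       11         270                272
G        2         290                292
D        7         440                442
Finally, value at position 2, column 'points_x10_plus_2' = 442.

442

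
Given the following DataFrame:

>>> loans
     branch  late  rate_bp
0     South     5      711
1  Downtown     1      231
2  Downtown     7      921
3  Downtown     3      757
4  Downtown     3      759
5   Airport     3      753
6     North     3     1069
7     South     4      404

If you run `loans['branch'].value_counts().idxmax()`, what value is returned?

Downtown

value_counts of branch:
branch
Downtown    4
South       2
Airport     1
North       1
Name: count, dtype: int64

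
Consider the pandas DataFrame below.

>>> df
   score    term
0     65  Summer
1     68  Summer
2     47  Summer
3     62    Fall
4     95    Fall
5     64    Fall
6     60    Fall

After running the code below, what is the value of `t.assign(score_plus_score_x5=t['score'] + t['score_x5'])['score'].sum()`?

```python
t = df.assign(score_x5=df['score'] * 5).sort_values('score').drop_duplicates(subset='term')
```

add column score_x5 = df['score'] * 5:
   score    term  score_x5
0     65  Summer       325
1     68  Summer       340
2     47  Summer       235
3     62    Fall       310
4     95    Fall       475
5     64    Fall       320
6     60    Fall       300
sort by score:
   score    term  score_x5
2     47  Summer       235
6     60    Fall       300
3     62    Fall       310
5     64    Fall       320
0     65  Summer       325
1     68  Summer       340
4     95    Fall       475
drop duplicate term (keep=first):
   score    term  score_x5
2     47  Summer       235
6     60    Fall       300
add column score_plus_score_x5 = t['score'] + t['score_x5']:
   score    term  score_x5  score_plus_score_x5
2     47  Summer       235                  282
6     60    Fall       300                  360
Reading off the sum of column 'score', we get 107.

107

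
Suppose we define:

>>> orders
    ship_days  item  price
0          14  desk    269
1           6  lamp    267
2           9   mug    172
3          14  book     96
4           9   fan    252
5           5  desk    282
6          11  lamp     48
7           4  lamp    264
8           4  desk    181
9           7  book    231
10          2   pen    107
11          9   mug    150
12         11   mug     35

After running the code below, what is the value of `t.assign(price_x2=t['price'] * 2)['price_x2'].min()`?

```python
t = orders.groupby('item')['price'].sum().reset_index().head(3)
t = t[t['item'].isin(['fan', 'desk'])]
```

504

group by item, sum of price:
item
book    327
desk    732
fan     252
lamp    579
mug     357
pen     107
Name: price, dtype: int64
reset_index():
   item  price
0  book    327
1  desk    732
2   fan    252
3  lamp    579
4   mug    357
5   pen    107
take first 3 rows:
   item  price
0  book    327
1  desk    732
2   fan    252
filter rows where item in ['fan', 'desk']:
   item  price
1  desk    732
2   fan    252
add column price_x2 = t['price'] * 2:
   item  price  price_x2
1  desk    732      1464
2   fan    252       504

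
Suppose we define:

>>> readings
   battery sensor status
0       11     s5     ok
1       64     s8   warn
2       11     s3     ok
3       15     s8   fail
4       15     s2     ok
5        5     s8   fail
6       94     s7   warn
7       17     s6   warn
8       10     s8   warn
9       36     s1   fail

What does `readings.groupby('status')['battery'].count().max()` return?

group by status, count of battery:
status
fail    3
ok      3
warn    4
Name: battery, dtype: int64
Finally, max of the resulting series = 4.

4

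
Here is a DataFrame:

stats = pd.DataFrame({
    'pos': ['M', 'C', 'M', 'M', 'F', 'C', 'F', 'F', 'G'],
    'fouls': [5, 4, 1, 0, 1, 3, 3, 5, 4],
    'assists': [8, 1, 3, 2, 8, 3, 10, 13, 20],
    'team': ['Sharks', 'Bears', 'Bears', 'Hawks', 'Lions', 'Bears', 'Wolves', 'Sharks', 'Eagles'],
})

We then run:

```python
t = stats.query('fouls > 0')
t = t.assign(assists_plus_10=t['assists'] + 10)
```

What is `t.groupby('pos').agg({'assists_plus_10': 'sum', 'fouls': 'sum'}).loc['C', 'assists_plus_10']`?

filter rows where fouls > 0:
  pos  fouls  assists    team
0   M      5        8  Sharks
1   C      4        1   Bears
2   M      1        3   Bears
4   F      1        8   Lions
5   C      3        3   Bears
6   F      3       10  Wolves
7   F      5       13  Sharks
8   G      4       20  Eagles
add column assists_plus_10 = t['assists'] + 10:
  pos  fouls  assists    team  assists_plus_10
0   M      5        8  Sharks               18
1   C      4        1   Bears               11
2   M      1        3   Bears               13
4   F      1        8   Lions               18
5   C      3        3   Bears               13
6   F      3       10  Wolves               20
7   F      5       13  Sharks               23
8   G      4       20  Eagles               30
group by pos: sum(assists_plus_10), sum(fouls):
     assists_plus_10  fouls
pos                        
C                 24      7
F                 61      9
G                 30      4
M                 31      6

24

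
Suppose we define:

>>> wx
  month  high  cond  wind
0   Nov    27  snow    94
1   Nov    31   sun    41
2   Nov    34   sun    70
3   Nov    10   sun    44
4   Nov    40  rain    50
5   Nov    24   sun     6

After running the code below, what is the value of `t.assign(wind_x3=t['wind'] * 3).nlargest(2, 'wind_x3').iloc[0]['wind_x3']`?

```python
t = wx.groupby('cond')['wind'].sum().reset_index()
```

483

group by cond, sum of wind:
cond
rain     50
snow     94
sun     161
Name: wind, dtype: int64
reset_index():
   cond  wind
0  rain    50
1  snow    94
2   sun   161
add column wind_x3 = t['wind'] * 3:
   cond  wind  wind_x3
0  rain    50      150
1  snow    94      282
2   sun   161      483
take 2 rows with largest wind_x3:
   cond  wind  wind_x3
2   sun   161      483
1  snow    94      282
Then the value at position 0, column 'wind_x3': 483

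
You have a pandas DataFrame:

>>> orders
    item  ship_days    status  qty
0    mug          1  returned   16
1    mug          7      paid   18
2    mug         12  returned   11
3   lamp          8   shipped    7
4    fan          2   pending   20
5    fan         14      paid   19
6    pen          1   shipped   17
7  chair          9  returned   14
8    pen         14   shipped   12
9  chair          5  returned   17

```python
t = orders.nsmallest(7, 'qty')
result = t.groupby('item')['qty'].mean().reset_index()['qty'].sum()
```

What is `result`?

take 7 rows with smallest qty:
    item  ship_days    status  qty
3   lamp          8   shipped    7
2    mug         12  returned   11
8    pen         14   shipped   12
7  chair          9  returned   14
0    mug          1  returned   16
6    pen          1   shipped   17
9  chair          5  returned   17
group by item, mean of qty:
item
chair    15.5
lamp      7.0
mug      13.5
pen      14.5
Name: qty, dtype: float64
reset_index():
    item   qty
0  chair  15.5
1   lamp   7.0
2    mug  13.5
3    pen  14.5
Taking the sum of column 'qty' gives 50.5.

50.5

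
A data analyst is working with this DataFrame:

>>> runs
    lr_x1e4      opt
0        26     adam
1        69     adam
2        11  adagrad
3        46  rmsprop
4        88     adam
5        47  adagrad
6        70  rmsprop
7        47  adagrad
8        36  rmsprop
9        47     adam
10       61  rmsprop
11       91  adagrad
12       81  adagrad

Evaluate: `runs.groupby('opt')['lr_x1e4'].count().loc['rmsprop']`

4

group by opt, count of lr_x1e4:
opt
adagrad    5
adam       4
rmsprop    4
Name: lr_x1e4, dtype: int64
Then the value at index 'rmsprop': 4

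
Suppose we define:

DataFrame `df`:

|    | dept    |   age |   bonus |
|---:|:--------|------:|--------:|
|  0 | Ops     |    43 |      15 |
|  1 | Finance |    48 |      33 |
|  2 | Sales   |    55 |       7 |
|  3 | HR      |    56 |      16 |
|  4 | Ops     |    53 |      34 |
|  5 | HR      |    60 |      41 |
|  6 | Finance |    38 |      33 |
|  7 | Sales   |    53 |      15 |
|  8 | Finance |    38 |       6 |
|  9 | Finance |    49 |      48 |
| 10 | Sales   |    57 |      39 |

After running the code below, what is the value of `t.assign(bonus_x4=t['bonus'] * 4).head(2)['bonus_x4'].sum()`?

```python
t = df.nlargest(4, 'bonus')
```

take 4 rows with largest bonus:
       dept  age  bonus
9   Finance   49     48
5        HR   60     41
10    Sales   57     39
4       Ops   53     34
add column bonus_x4 = t['bonus'] * 4:
       dept  age  bonus  bonus_x4
9   Finance   49     48       192
5        HR   60     41       164
10    Sales   57     39       156
4       Ops   53     34       136
take first 2 rows:
      dept  age  bonus  bonus_x4
9  Finance   49     48       192
5       HR   60     41       164
Reading off the sum of column 'bonus_x4', we get 356.

356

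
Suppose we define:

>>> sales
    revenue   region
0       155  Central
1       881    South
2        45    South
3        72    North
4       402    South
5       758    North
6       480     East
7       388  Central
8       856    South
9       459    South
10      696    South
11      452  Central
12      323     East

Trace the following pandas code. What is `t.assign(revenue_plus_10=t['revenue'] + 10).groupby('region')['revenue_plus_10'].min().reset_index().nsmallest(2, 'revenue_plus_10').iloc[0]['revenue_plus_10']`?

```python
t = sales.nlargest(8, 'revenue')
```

take 8 rows with largest revenue:
    revenue   region
1       881    South
8       856    South
5       758    North
10      696    South
6       480     East
9       459    South
11      452  Central
4       402    South
add column revenue_plus_10 = t['revenue'] + 10:
    revenue   region  revenue_plus_10
1       881    South              891
8       856    South              866
5       758    North              768
10      696    South              706
6       480     East              490
9       459    South              469
11      452  Central              462
4       402    South              412
group by region, min of revenue_plus_10:
region
Central    462
East       490
North      768
South      412
Name: revenue_plus_10, dtype: int64
reset_index():
    region  revenue_plus_10
0  Central              462
1     East              490
2    North              768
3    South              412
take 2 rows with smallest revenue_plus_10:
    region  revenue_plus_10
3    South              412
0  Central              462
So iloc[0]['revenue_plus_10'] = 412.

412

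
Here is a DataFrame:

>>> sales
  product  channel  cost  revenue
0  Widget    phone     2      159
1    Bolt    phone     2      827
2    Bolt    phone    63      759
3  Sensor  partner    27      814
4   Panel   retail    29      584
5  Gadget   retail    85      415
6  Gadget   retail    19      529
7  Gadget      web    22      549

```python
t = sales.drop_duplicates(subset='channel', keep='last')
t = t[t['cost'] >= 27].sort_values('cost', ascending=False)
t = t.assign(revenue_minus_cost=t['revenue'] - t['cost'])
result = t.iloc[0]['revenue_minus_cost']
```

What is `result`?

696

drop duplicate channel (keep=last):
  product  channel  cost  revenue
2    Bolt    phone    63      759
3  Sensor  partner    27      814
6  Gadget   retail    19      529
7  Gadget      web    22      549
filter rows where cost >= 27:
  product  channel  cost  revenue
2    Bolt    phone    63      759
3  Sensor  partner    27      814
sort by cost descending:
  product  channel  cost  revenue
2    Bolt    phone    63      759
3  Sensor  partner    27      814
add column revenue_minus_cost = t['revenue'] - t['cost']:
  product  channel  cost  revenue  revenue_minus_cost
2    Bolt    phone    63      759                 696
3  Sensor  partner    27      814                 787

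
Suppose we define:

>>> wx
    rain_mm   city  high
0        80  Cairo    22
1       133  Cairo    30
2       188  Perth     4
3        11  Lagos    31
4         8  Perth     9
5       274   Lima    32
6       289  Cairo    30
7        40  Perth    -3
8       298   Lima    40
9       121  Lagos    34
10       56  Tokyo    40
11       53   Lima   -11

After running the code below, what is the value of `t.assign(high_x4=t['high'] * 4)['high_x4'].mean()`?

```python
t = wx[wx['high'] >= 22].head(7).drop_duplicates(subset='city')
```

113.333333333

filter rows where high >= 22:
    rain_mm   city  high
0        80  Cairo    22
1       133  Cairo    30
3        11  Lagos    31
5       274   Lima    32
6       289  Cairo    30
8       298   Lima    40
9       121  Lagos    34
10       56  Tokyo    40
take first 7 rows:
   rain_mm   city  high
0       80  Cairo    22
1      133  Cairo    30
3       11  Lagos    31
5      274   Lima    32
6      289  Cairo    30
8      298   Lima    40
9      121  Lagos    34
drop duplicate city (keep=first):
   rain_mm   city  high
0       80  Cairo    22
3       11  Lagos    31
5      274   Lima    32
add column high_x4 = t['high'] * 4:
   rain_mm   city  high  high_x4
0       80  Cairo    22       88
3       11  Lagos    31      124
5      274   Lima    32      128
Then the mean of column 'high_x4': 113.333333333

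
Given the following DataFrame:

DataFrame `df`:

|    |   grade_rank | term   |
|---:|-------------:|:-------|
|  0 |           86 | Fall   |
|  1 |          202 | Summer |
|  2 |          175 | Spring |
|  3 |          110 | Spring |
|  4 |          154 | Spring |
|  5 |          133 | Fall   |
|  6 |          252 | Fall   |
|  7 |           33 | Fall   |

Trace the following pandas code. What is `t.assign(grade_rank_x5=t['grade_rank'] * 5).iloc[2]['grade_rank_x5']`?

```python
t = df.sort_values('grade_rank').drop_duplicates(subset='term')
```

sort by grade_rank:
   grade_rank    term
7          33    Fall
0          86    Fall
3         110  Spring
5         133    Fall
4         154  Spring
2         175  Spring
1         202  Summer
6         252    Fall
drop duplicate term (keep=first):
   grade_rank    term
7          33    Fall
3         110  Spring
1         202  Summer
add column grade_rank_x5 = t['grade_rank'] * 5:
   grade_rank    term  grade_rank_x5
7          33    Fall            165
3         110  Spring            550
1         202  Summer           1010
Taking the value at position 2, column 'grade_rank_x5' gives 1010.

1010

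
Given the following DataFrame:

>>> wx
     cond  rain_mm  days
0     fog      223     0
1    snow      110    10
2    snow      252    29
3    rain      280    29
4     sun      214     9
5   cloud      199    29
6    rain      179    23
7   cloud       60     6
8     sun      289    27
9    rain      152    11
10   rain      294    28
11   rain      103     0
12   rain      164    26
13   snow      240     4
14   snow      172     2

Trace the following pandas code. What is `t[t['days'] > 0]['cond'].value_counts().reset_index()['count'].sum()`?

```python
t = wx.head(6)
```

take first 6 rows:
    cond  rain_mm  days
0    fog      223     0
1   snow      110    10
2   snow      252    29
3   rain      280    29
4    sun      214     9
5  cloud      199    29
filter rows where days > 0:
    cond  rain_mm  days
1   snow      110    10
2   snow      252    29
3   rain      280    29
4    sun      214     9
5  cloud      199    29
value_counts of cond:
cond
snow     2
rain     1
sun      1
cloud    1
Name: count, dtype: int64
reset_index():
    cond  count
0   snow      2
1   rain      1
2    sun      1
3  cloud      1
Taking the sum of column 'count' gives 5.

5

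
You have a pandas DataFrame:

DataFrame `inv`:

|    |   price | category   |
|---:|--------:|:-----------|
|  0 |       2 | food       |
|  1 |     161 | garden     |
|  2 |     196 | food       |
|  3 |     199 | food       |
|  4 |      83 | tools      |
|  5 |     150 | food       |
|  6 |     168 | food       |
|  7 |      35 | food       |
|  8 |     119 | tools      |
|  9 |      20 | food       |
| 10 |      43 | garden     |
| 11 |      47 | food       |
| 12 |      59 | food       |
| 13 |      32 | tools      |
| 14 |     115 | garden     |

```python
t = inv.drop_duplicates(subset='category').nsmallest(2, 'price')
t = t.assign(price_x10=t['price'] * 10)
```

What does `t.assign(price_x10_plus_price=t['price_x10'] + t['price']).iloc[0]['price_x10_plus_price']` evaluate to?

drop duplicate category (keep=first):
   price category
0      2     food
1    161   garden
4     83    tools
take 2 rows with smallest price:
   price category
0      2     food
4     83    tools
add column price_x10 = t['price'] * 10:
   price category  price_x10
0      2     food         20
4     83    tools        830
add column price_x10_plus_price = t['price_x10'] + t['price']:
   price category  price_x10  price_x10_plus_price
0      2     food         20                    22
4     83    tools        830                   913
Then the value at position 0, column 'price_x10_plus_price': 22

22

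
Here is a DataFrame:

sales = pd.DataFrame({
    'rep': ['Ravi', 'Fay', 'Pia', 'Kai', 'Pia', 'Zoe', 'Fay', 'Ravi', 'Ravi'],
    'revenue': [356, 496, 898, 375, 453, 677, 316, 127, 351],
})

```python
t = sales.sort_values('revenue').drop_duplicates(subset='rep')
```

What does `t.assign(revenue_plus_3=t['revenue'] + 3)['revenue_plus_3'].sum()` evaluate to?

sort by revenue:
    rep  revenue
7  Ravi      127
6   Fay      316
8  Ravi      351
0  Ravi      356
3   Kai      375
4   Pia      453
1   Fay      496
5   Zoe      677
2   Pia      898
drop duplicate rep (keep=first):
    rep  revenue
7  Ravi      127
6   Fay      316
3   Kai      375
4   Pia      453
5   Zoe      677
add column revenue_plus_3 = t['revenue'] + 3:
    rep  revenue  revenue_plus_3
7  Ravi      127             130
6   Fay      316             319
3   Kai      375             378
4   Pia      453             456
5   Zoe      677             680
Hence 1963.

1963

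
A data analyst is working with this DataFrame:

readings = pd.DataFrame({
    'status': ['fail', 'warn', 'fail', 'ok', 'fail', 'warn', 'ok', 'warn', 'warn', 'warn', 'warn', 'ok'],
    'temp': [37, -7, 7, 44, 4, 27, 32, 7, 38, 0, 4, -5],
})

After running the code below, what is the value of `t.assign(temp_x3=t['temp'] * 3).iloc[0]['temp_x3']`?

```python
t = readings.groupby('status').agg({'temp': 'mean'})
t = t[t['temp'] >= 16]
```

group by status, mean of temp:
             temp
status           
fail    16.000000
ok      23.666667
warn    11.500000
filter rows where temp >= 16:
             temp
status           
fail    16.000000
ok      23.666667
add column temp_x3 = t['temp'] * 3:
             temp  temp_x3
status                    
fail    16.000000     48.0
ok      23.666667     71.0
Finally, value at position 0, column 'temp_x3' = 48.0.

48.0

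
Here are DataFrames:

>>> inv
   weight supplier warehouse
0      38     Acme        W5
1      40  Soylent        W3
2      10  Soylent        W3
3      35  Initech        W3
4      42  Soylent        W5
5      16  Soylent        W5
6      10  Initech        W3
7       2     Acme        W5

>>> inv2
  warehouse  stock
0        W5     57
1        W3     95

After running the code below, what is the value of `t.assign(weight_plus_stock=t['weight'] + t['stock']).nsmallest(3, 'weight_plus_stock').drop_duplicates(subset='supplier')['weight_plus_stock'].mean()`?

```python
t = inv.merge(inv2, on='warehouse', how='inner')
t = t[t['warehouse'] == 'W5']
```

66.0

merge on 'warehouse' (how='inner') → 8 rows:
   weight supplier warehouse  stock
0      38     Acme        W5     57
1      40  Soylent        W3     95
2      10  Soylent        W3     95
3      35  Initech        W3     95
4      42  Soylent        W5     57
5      16  Soylent        W5     57
6      10  Initech        W3     95
7       2     Acme        W5     57
filter rows where warehouse == 'W5':
   weight supplier warehouse  stock
0      38     Acme        W5     57
4      42  Soylent        W5     57
5      16  Soylent        W5     57
7       2     Acme        W5     57
add column weight_plus_stock = t['weight'] + t['stock']:
   weight supplier warehouse  stock  weight_plus_stock
0      38     Acme        W5     57                 95
4      42  Soylent        W5     57                 99
5      16  Soylent        W5     57                 73
7       2     Acme        W5     57                 59
take 3 rows with smallest weight_plus_stock:
   weight supplier warehouse  stock  weight_plus_stock
7       2     Acme        W5     57                 59
5      16  Soylent        W5     57                 73
0      38     Acme        W5     57                 95
drop duplicate supplier (keep=first):
   weight supplier warehouse  stock  weight_plus_stock
7       2     Acme        W5     57                 59
5      16  Soylent        W5     57                 73
The mean of column 'weight_plus_stock' is 66.0.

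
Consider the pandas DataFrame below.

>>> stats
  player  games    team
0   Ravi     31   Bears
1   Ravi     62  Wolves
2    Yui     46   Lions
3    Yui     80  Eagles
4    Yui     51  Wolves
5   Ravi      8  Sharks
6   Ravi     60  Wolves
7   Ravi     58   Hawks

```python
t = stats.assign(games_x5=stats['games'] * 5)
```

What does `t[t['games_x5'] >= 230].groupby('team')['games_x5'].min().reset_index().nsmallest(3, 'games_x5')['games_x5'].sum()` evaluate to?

add column games_x5 = stats['games'] * 5:
  player  games    team  games_x5
0   Ravi     31   Bears       155
1   Ravi     62  Wolves       310
2    Yui     46   Lions       230
3    Yui     80  Eagles       400
4    Yui     51  Wolves       255
5   Ravi      8  Sharks        40
6   Ravi     60  Wolves       300
7   Ravi     58   Hawks       290
filter rows where games_x5 >= 230:
  player  games    team  games_x5
1   Ravi     62  Wolves       310
2    Yui     46   Lions       230
3    Yui     80  Eagles       400
4    Yui     51  Wolves       255
6   Ravi     60  Wolves       300
7   Ravi     58   Hawks       290
group by team, min of games_x5:
team
Eagles    400
Hawks     290
Lions     230
Wolves    255
Name: games_x5, dtype: int64
reset_index():
     team  games_x5
0  Eagles       400
1   Hawks       290
2   Lions       230
3  Wolves       255
take 3 rows with smallest games_x5:
     team  games_x5
2   Lions       230
3  Wolves       255
1   Hawks       290
So sum() = 775.

775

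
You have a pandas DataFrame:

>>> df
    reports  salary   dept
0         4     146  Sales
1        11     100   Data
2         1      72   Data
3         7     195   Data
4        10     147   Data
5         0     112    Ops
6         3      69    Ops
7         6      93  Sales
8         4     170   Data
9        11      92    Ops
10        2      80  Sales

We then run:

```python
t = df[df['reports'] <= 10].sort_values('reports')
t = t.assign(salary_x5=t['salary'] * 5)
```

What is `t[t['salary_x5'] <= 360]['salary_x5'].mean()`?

352.5

filter rows where reports <= 10:
    reports  salary   dept
0         4     146  Sales
2         1      72   Data
3         7     195   Data
4        10     147   Data
5         0     112    Ops
6         3      69    Ops
7         6      93  Sales
8         4     170   Data
10        2      80  Sales
sort by reports:
    reports  salary   dept
5         0     112    Ops
2         1      72   Data
10        2      80  Sales
6         3      69    Ops
0         4     146  Sales
8         4     170   Data
7         6      93  Sales
3         7     195   Data
4        10     147   Data
add column salary_x5 = t['salary'] * 5:
    reports  salary   dept  salary_x5
5         0     112    Ops        560
2         1      72   Data        360
10        2      80  Sales        400
6         3      69    Ops        345
0         4     146  Sales        730
8         4     170   Data        850
7         6      93  Sales        465
3         7     195   Data        975
4        10     147   Data        735
filter rows where salary_x5 <= 360:
   reports  salary  dept  salary_x5
2        1      72  Data        360
6        3      69   Ops        345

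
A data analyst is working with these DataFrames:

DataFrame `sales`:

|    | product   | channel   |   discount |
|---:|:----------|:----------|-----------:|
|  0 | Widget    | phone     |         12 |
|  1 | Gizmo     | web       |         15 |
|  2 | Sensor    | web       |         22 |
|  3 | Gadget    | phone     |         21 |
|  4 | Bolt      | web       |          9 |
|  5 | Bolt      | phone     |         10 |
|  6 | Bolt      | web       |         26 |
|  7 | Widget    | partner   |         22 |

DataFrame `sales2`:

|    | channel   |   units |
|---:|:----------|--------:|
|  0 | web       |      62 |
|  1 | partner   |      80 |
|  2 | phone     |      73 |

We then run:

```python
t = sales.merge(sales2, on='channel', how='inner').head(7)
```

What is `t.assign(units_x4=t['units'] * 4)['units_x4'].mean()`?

266.857142857

merge on 'channel' (how='inner') → 8 rows:
  product  channel  discount  units
0  Widget    phone        12     73
1   Gizmo      web        15     62
2  Sensor      web        22     62
3  Gadget    phone        21     73
4    Bolt      web         9     62
5    Bolt    phone        10     73
6    Bolt      web        26     62
7  Widget  partner        22     80
take first 7 rows:
  product channel  discount  units
0  Widget   phone        12     73
1   Gizmo     web        15     62
2  Sensor     web        22     62
3  Gadget   phone        21     73
4    Bolt     web         9     62
5    Bolt   phone        10     73
6    Bolt     web        26     62
add column units_x4 = t['units'] * 4:
  product channel  discount  units  units_x4
0  Widget   phone        12     73       292
1   Gizmo     web        15     62       248
2  Sensor     web        22     62       248
3  Gadget   phone        21     73       292
4    Bolt     web         9     62       248
5    Bolt   phone        10     73       292
6    Bolt     web        26     62       248
Reading off the mean of column 'units_x4', we get 266.857142857.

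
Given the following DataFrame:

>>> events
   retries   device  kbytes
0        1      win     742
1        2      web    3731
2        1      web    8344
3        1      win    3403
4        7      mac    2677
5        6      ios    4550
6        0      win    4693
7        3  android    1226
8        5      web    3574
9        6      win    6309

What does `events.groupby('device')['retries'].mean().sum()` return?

group by device, mean of retries:
device
android    3.000000
ios        6.000000
mac        7.000000
web        2.666667
win        2.000000
Name: retries, dtype: float64
Then the sum of the resulting series: 20.6666666667

20.6666666667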